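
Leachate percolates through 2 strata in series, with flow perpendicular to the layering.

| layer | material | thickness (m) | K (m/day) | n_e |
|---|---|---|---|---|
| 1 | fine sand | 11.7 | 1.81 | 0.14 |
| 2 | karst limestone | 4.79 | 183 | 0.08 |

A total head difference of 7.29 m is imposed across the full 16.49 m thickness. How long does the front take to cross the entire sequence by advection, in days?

1.80

With flow normal to the layers, continuity requires the same specific discharge q through every layer.
Σ(b_i/K_i) = 11.7/1.81 + 4.79/183 = 6.490 d.
q = Δh / Σ(b_i/K_i) = 7.29 / 6.490 = 1.123 m/day.
In each layer the seepage velocity is v_i = q/n_i, so the layer transit time is t_i = b_i·n_i / q:
  layer 1 (fine sand): t_1 = 11.7 × 0.14 / 1.123 = 1.458 d
  layer 2 (karst limestone): t_2 = 4.79 × 0.08 / 1.123 = 0.3412 d
Total t = Σ t_i = 1.799 days.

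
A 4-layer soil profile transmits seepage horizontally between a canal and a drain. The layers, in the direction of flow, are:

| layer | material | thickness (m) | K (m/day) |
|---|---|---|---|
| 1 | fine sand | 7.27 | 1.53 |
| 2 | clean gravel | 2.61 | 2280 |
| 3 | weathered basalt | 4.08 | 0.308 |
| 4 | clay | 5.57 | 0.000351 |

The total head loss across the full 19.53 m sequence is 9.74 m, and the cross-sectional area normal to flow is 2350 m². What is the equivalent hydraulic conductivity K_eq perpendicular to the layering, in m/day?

0.00123

Flow is perpendicular to layering, so the layers act in series and the equivalent K is the thickness-weighted harmonic mean.
Total thickness L = 7.27 + 2.61 + 4.08 + 5.57 = 19.53 m.
Σ(b_i/K_i) = 7.27/1.53 + 2.61/2280 + 4.08/0.308 + 5.57/0.000351 = 15887 d.
K_eq = L / Σ(b_i/K_i) = 19.53 / 15887 = 0.001229 m/day.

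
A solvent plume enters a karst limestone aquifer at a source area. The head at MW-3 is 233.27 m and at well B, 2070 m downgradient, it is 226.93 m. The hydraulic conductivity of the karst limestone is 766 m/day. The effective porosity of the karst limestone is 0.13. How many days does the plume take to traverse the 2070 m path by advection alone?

Hydraulic gradient i = (233.27 − 226.93) / 2070 = 6.34 / 2070 = 0.003063.
Darcy flux q = K · i = 766.0 × 0.003063 = 2.346 m/day.
Seepage velocity v = q / n_e = 2.346 / 0.13 = 18.05 m/day.
Travel time t = L / v = 2070 / 18.05 = 114.7 days.

115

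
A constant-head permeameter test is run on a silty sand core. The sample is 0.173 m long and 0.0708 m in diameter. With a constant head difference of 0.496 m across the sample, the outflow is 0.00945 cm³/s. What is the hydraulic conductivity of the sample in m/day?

0.0723

Cross-sectional area A = π·(d/2)² = π × (0.0708/2)² = 0.003937 m².
Convert discharge: 0.00945 cm³/s = 9.450e-09 m³/s.
Darcy's law rearranged: K = Q·L / (A·Δh) = 9.450e-09 × 0.173 / (0.003937 × 0.496) = 8.372e-07 m/s = 0.07234 m/day.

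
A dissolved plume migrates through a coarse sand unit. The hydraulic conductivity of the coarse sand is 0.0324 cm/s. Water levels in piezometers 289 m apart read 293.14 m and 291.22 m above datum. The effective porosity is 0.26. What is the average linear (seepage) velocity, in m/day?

0.715

Convert K: 0.0324 cm/s × 864 = 27.99 m/day.
Hydraulic gradient i = (293.14 − 291.22) / 289 = 1.92 / 289 = 0.006644.
Darcy flux q = K · i = 27.99 × 0.006644 = 0.1860 m/day.
Seepage velocity v = q / n_e = 0.1860 / 0.26 = 0.7153 m/day.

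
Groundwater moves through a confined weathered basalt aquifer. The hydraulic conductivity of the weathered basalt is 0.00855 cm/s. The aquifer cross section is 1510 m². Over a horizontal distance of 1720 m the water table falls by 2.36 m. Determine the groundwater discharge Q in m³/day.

Convert K: 0.00855 cm/s × 864 = 7.387 m/day.
Hydraulic gradient i = Δh / L = 2.36 / 1720 = 0.001372.
Darcy's law: Q = K · A · i = 7.387 × 1510 × 0.001372 = 15.31 m³/day.

15.3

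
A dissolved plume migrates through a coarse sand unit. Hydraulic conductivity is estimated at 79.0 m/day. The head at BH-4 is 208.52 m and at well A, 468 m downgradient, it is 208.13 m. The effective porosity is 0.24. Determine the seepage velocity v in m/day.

Hydraulic gradient i = (208.52 − 208.13) / 468 = 0.39 / 468 = 0.0008333.
Darcy flux q = K · i = 79.00 × 0.0008333 = 0.06583 m/day.
Seepage velocity v = q / n_e = 0.06583 / 0.24 = 0.2743 m/day.

0.274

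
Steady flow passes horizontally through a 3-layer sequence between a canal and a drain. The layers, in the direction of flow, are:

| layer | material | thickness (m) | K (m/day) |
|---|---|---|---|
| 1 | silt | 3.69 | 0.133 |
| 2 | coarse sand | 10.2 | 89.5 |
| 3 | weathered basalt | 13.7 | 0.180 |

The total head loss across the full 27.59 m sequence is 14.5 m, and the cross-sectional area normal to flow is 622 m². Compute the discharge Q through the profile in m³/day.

86.7

Flow is perpendicular to layering, so the layers act in series and the equivalent K is the thickness-weighted harmonic mean.
Total thickness L = 3.69 + 10.2 + 13.7 = 27.59 m.
Σ(b_i/K_i) = 3.69/0.133 + 10.2/89.5 + 13.7/0.180 = 104.0 d.
K_eq = L / Σ(b_i/K_i) = 27.59 / 104.0 = 0.2654 m/day.
Q = K_eq · A · (Δh/L) = 0.2654 × 622 × (14.5/27.59) = 86.75 m³/day.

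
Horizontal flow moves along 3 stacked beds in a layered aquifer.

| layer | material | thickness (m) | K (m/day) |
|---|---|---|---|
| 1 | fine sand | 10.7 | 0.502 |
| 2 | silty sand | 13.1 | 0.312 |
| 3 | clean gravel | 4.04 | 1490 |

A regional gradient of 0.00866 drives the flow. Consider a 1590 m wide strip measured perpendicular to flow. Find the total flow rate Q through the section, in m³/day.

83000

Flow is parallel to layering, so each bed carries its own Darcy discharge and the transmissivities add.
Σ(K_i·b_i) = 0.502×10.7 + 0.312×13.1 + 1490×4.04 = 6029 m²/day.
Hydraulic gradient i = 0.00866.
Q = Σ(K_i·b_i) · W · i = 6029 × 1590 × 0.008660 = 83017 m³/day.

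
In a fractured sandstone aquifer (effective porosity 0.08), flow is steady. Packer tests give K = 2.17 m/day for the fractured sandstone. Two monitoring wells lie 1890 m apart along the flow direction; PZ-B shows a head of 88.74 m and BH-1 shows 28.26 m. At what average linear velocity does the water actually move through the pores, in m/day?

0.868

Hydraulic gradient i = (88.74 − 28.26) / 1890 = 60.48 / 1890 = 0.03200.
Darcy flux q = K · i = 2.170 × 0.03200 = 0.06944 m/day.
Seepage velocity v = q / n_e = 0.06944 / 0.08 = 0.8680 m/day.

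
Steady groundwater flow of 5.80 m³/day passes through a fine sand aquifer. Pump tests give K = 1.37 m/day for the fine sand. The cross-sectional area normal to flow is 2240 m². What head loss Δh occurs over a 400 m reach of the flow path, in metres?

From Q = K·A·i, i = Q / (K·A) = 5.80 / (1.370 × 2240) = 0.001890.
Head loss Δh = i · L = 0.001890 × 400 = 0.7560 m.

0.756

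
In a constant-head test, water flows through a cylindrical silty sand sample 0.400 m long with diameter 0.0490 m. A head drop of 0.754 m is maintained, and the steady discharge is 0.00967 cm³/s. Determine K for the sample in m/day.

Cross-sectional area A = π·(d/2)² = π × (0.0490/2)² = 0.001886 m².
Convert discharge: 0.00967 cm³/s = 9.670e-09 m³/s.
Darcy's law rearranged: K = Q·L / (A·Δh) = 9.670e-09 × 0.400 / (0.001886 × 0.754) = 2.720e-06 m/s = 0.2350 m/day.

0.235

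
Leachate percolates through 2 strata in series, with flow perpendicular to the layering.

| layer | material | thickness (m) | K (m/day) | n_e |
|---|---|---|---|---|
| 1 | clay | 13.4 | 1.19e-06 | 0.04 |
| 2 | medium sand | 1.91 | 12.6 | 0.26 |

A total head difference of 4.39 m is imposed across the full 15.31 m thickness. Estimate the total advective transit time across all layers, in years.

7250

With flow normal to the layers, continuity requires the same specific discharge q through every layer.
Σ(b_i/K_i) = 13.4/1.19e-06 + 1.91/12.6 = 1.126e+07 d.
q = Δh / Σ(b_i/K_i) = 4.39 / 1.126e+07 = 3.899e-07 m/day.
In each layer the seepage velocity is v_i = q/n_i, so the layer transit time is t_i = b_i·n_i / q:
  layer 1 (clay): t_1 = 13.4 × 0.04 / 3.899e-07 = 1.375e+06 d
  layer 2 (medium sand): t_2 = 1.91 × 0.26 / 3.899e-07 = 1.274e+06 d
Total t = Σ t_i = 2.649e+06 days = 7252 years.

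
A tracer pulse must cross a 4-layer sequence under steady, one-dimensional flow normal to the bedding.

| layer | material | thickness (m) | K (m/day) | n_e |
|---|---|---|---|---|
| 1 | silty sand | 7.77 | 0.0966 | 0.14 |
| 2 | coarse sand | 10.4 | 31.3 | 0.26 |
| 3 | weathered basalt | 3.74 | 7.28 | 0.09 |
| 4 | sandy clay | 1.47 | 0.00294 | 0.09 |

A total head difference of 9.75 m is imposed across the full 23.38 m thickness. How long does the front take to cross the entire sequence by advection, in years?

With flow normal to the layers, continuity requires the same specific discharge q through every layer.
Σ(b_i/K_i) = 7.77/0.0966 + 10.4/31.3 + 3.74/7.28 + 1.47/0.00294 = 581.3 d.
q = Δh / Σ(b_i/K_i) = 9.75 / 581.3 = 0.01677 m/day.
In each layer the seepage velocity is v_i = q/n_i, so the layer transit time is t_i = b_i·n_i / q:
  layer 1 (silty sand): t_1 = 7.77 × 0.14 / 0.01677 = 64.85 d
  layer 2 (coarse sand): t_2 = 10.4 × 0.26 / 0.01677 = 161.2 d
  layer 3 (weathered basalt): t_3 = 3.74 × 0.09 / 0.01677 = 20.07 d
  layer 4 (sandy clay): t_4 = 1.47 × 0.09 / 0.01677 = 7.888 d
Total t = Σ t_i = 254.0 days = 0.6955 years.

0.695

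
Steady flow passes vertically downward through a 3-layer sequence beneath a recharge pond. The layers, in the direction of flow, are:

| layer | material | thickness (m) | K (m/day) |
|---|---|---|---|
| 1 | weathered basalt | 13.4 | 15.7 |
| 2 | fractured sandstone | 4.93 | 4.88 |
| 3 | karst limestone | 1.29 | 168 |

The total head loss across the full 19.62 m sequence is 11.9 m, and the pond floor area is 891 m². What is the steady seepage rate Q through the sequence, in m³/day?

5670

Flow is perpendicular to layering, so the layers act in series and the equivalent K is the thickness-weighted harmonic mean.
Total thickness L = 13.4 + 4.93 + 1.29 = 19.62 m.
Σ(b_i/K_i) = 13.4/15.7 + 4.93/4.88 + 1.29/168 = 1.871 d.
K_eq = L / Σ(b_i/K_i) = 19.62 / 1.871 = 10.48 m/day.
Q = K_eq · A · (Δh/L) = 10.48 × 891 × (11.9/19.62) = 5666 m³/day.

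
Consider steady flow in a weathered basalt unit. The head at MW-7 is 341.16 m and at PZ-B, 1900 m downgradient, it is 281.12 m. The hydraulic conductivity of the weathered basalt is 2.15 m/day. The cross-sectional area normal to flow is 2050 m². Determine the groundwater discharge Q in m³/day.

139

Hydraulic gradient i = (341.16 − 281.12) / 1900 = 60.04 / 1900 = 0.03160.
Darcy's law: Q = K · A · i = 2.150 × 2050 × 0.03160 = 139.3 m³/day.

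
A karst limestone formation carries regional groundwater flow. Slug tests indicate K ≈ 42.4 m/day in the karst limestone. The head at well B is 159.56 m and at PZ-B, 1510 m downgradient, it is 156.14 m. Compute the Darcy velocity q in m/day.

0.0960

Hydraulic gradient i = (159.56 − 156.14) / 1510 = 3.42 / 1510 = 0.002265.
Specific discharge q = K · i = 42.40 × 0.002265 = 0.09603 m/day.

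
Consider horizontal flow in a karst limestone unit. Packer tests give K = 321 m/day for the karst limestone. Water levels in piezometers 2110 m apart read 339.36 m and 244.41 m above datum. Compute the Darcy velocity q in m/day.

14.4

Hydraulic gradient i = (339.36 − 244.41) / 2110 = 94.95 / 2110 = 0.04500.
Specific discharge q = K · i = 321.0 × 0.04500 = 14.45 m/day.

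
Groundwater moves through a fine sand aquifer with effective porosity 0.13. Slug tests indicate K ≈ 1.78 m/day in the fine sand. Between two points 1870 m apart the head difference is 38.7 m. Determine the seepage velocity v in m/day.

0.283

Hydraulic gradient i = Δh / L = 38.7 / 1870 = 0.02070.
Darcy flux q = K · i = 1.780 × 0.02070 = 0.03684 m/day.
Seepage velocity v = q / n_e = 0.03684 / 0.13 = 0.2834 m/day.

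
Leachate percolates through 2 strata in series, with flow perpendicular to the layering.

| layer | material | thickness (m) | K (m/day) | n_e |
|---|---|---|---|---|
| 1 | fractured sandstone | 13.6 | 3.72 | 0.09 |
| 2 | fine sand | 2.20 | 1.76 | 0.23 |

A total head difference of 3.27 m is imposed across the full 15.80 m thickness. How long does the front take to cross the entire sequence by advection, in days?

With flow normal to the layers, continuity requires the same specific discharge q through every layer.
Σ(b_i/K_i) = 13.6/3.72 + 2.20/1.76 = 4.906 d.
q = Δh / Σ(b_i/K_i) = 3.27 / 4.906 = 0.6665 m/day.
In each layer the seepage velocity is v_i = q/n_i, so the layer transit time is t_i = b_i·n_i / q:
  layer 1 (fractured sandstone): t_1 = 13.6 × 0.09 / 0.6665 = 1.836 d
  layer 2 (fine sand): t_2 = 2.20 × 0.23 / 0.6665 = 0.7591 d
Total t = Σ t_i = 2.595 days.

2.60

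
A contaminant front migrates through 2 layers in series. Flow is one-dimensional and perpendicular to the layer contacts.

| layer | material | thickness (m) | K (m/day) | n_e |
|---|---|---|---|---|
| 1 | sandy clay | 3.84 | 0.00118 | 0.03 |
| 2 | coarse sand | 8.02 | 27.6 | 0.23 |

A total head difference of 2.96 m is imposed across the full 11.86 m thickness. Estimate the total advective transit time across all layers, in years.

5.90

With flow normal to the layers, continuity requires the same specific discharge q through every layer.
Σ(b_i/K_i) = 3.84/0.00118 + 8.02/27.6 = 3255 d.
q = Δh / Σ(b_i/K_i) = 2.96 / 3255 = 0.0009095 m/day.
In each layer the seepage velocity is v_i = q/n_i, so the layer transit time is t_i = b_i·n_i / q:
  layer 1 (sandy clay): t_1 = 3.84 × 0.03 / 0.0009095 = 126.7 d
  layer 2 (coarse sand): t_2 = 8.02 × 0.23 / 0.0009095 = 2028 d
Total t = Σ t_i = 2155 days = 5.900 years.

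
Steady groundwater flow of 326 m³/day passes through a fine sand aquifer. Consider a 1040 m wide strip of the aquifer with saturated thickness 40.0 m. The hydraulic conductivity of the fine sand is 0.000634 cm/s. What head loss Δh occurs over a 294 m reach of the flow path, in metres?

Convert K: 0.000634 cm/s × 864 = 0.5478 m/day.
Cross-sectional area A = 1040 × 40.0 = 41600 m².
From Q = K·A·i, i = Q / (K·A) = 326 / (0.5478 × 41600) = 0.01431.
Head loss Δh = i · L = 0.01431 × 294 = 4.206 m.

4.21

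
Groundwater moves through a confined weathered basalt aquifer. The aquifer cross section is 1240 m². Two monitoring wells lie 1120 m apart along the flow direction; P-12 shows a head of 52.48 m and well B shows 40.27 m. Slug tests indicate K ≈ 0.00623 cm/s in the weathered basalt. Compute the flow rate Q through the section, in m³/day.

Convert K: 0.00623 cm/s × 864 = 5.383 m/day.
Hydraulic gradient i = (52.48 − 40.27) / 1120 = 12.21 / 1120 = 0.01090.
Darcy's law: Q = K · A · i = 5.383 × 1240 × 0.01090 = 72.76 m³/day.

72.8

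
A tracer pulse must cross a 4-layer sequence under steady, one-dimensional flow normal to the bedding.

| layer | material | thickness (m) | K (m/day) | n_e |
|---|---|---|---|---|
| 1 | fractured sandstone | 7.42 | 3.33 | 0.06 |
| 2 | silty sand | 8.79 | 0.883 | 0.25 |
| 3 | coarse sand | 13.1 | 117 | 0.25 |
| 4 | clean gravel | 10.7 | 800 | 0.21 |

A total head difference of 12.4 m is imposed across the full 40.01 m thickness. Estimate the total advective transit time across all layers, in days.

With flow normal to the layers, continuity requires the same specific discharge q through every layer.
Σ(b_i/K_i) = 7.42/3.33 + 8.79/0.883 + 13.1/117 + 10.7/800 = 12.31 d.
q = Δh / Σ(b_i/K_i) = 12.4 / 12.31 = 1.007 m/day.
In each layer the seepage velocity is v_i = q/n_i, so the layer transit time is t_i = b_i·n_i / q:
  layer 1 (fractured sandstone): t_1 = 7.42 × 0.06 / 1.007 = 0.4419 d
  layer 2 (silty sand): t_2 = 8.79 × 0.25 / 1.007 = 2.181 d
  layer 3 (coarse sand): t_3 = 13.1 × 0.25 / 1.007 = 3.251 d
  layer 4 (clean gravel): t_4 = 10.7 × 0.21 / 1.007 = 2.230 d
Total t = Σ t_i = 8.104 days.

8.10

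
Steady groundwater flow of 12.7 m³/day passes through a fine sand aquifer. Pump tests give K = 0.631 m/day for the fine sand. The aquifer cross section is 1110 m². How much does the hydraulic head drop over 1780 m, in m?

From Q = K·A·i, i = Q / (K·A) = 12.7 / (0.6310 × 1110) = 0.01813.
Head loss Δh = i · L = 0.01813 × 1780 = 32.28 m.

32.3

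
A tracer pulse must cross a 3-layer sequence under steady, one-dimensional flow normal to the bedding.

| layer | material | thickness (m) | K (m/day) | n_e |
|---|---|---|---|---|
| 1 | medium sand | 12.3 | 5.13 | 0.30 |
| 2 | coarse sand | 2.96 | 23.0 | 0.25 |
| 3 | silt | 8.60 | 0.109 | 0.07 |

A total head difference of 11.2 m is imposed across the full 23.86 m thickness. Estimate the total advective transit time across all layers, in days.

With flow normal to the layers, continuity requires the same specific discharge q through every layer.
Σ(b_i/K_i) = 12.3/5.13 + 2.96/23.0 + 8.60/0.109 = 81.43 d.
q = Δh / Σ(b_i/K_i) = 11.2 / 81.43 = 0.1375 m/day.
In each layer the seepage velocity is v_i = q/n_i, so the layer transit time is t_i = b_i·n_i / q:
  layer 1 (medium sand): t_1 = 12.3 × 0.30 / 0.1375 = 26.83 d
  layer 2 (coarse sand): t_2 = 2.96 × 0.25 / 0.1375 = 5.380 d
  layer 3 (silt): t_3 = 8.60 × 0.07 / 0.1375 = 4.377 d
Total t = Σ t_i = 36.58 days.

36.6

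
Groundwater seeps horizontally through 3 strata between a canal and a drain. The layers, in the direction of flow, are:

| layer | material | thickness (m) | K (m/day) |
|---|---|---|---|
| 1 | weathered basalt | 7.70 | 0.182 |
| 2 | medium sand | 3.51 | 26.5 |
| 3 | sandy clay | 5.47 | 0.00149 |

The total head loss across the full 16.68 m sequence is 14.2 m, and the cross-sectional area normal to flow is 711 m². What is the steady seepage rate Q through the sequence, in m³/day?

Flow is perpendicular to layering, so the layers act in series and the equivalent K is the thickness-weighted harmonic mean.
Total thickness L = 7.70 + 3.51 + 5.47 = 16.68 m.
Σ(b_i/K_i) = 7.70/0.182 + 3.51/26.5 + 5.47/0.00149 = 3714 d.
K_eq = L / Σ(b_i/K_i) = 16.68 / 3714 = 0.004492 m/day.
Q = K_eq · A · (Δh/L) = 0.004492 × 711 × (14.2/16.68) = 2.719 m³/day.

2.72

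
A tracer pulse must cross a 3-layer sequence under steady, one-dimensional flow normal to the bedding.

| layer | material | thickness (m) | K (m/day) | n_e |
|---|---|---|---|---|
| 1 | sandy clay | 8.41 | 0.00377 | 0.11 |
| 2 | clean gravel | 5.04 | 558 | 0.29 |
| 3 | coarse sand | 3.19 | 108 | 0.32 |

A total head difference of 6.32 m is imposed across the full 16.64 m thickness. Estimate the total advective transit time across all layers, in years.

With flow normal to the layers, continuity requires the same specific discharge q through every layer.
Σ(b_i/K_i) = 8.41/0.00377 + 5.04/558 + 3.19/108 = 2231 d.
q = Δh / Σ(b_i/K_i) = 6.32 / 2231 = 0.002833 m/day.
In each layer the seepage velocity is v_i = q/n_i, so the layer transit time is t_i = b_i·n_i / q:
  layer 1 (sandy clay): t_1 = 8.41 × 0.11 / 0.002833 = 326.5 d
  layer 2 (clean gravel): t_2 = 5.04 × 0.29 / 0.002833 = 515.9 d
  layer 3 (coarse sand): t_3 = 3.19 × 0.32 / 0.002833 = 360.3 d
Total t = Σ t_i = 1203 days = 3.293 years.

3.29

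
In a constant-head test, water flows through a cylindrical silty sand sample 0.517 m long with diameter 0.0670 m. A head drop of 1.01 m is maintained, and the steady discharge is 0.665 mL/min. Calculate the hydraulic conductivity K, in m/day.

0.139

Cross-sectional area A = π·(d/2)² = π × (0.0670/2)² = 0.003526 m².
Convert discharge: 0.665 mL/min = 1.108e-08 m³/s.
Darcy's law rearranged: K = Q·L / (A·Δh) = 1.108e-08 × 0.517 / (0.003526 × 1.01) = 1.609e-06 m/s = 0.1390 m/day.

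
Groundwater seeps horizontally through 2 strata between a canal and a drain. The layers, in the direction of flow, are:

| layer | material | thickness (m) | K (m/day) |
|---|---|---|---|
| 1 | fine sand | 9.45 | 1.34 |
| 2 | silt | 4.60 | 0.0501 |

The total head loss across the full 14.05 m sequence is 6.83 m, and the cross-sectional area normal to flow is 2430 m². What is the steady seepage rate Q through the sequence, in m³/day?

168

Flow is perpendicular to layering, so the layers act in series and the equivalent K is the thickness-weighted harmonic mean.
Total thickness L = 9.45 + 4.60 = 14.05 m.
Σ(b_i/K_i) = 9.45/1.34 + 4.60/0.0501 = 98.87 d.
K_eq = L / Σ(b_i/K_i) = 14.05 / 98.87 = 0.1421 m/day.
Q = K_eq · A · (Δh/L) = 0.1421 × 2430 × (6.83/14.05) = 167.9 m³/day.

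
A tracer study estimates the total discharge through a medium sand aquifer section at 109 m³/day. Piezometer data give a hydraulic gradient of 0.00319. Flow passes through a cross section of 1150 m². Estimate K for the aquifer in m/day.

29.7

Hydraulic gradient i = 0.00319.
From Q = K·A·i, K = Q / (A·i) = 109 / (1150 × 0.003190) = 29.71 m/day.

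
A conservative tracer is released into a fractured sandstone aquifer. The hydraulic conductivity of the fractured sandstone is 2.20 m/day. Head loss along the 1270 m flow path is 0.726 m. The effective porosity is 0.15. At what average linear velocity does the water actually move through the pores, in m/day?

0.00838

Hydraulic gradient i = Δh / L = 0.726 / 1270 = 0.0005717.
Darcy flux q = K · i = 2.200 × 0.0005717 = 0.001258 m/day.
Seepage velocity v = q / n_e = 0.001258 / 0.15 = 0.008384 m/day.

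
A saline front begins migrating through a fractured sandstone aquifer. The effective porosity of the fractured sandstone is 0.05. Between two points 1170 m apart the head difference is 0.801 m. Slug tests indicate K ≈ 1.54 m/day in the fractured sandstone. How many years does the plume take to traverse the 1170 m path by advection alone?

Hydraulic gradient i = Δh / L = 0.801 / 1170 = 0.0006846.
Darcy flux q = K · i = 1.540 × 0.0006846 = 0.001054 m/day.
Seepage velocity v = q / n_e = 0.001054 / 0.05 = 0.02109 m/day.
Travel time t = L / v = 1170 / 0.02109 = 55487 days = 151.9 years.

152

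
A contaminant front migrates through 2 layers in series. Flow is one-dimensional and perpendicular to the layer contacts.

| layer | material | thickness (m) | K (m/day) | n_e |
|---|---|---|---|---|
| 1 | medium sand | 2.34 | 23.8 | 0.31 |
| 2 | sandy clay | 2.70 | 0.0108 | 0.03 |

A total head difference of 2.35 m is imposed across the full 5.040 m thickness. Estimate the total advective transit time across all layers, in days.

With flow normal to the layers, continuity requires the same specific discharge q through every layer.
Σ(b_i/K_i) = 2.34/23.8 + 2.70/0.0108 = 250.1 d.
q = Δh / Σ(b_i/K_i) = 2.35 / 250.1 = 0.009396 m/day.
In each layer the seepage velocity is v_i = q/n_i, so the layer transit time is t_i = b_i·n_i / q:
  layer 1 (medium sand): t_1 = 2.34 × 0.31 / 0.009396 = 77.20 d
  layer 2 (sandy clay): t_2 = 2.70 × 0.03 / 0.009396 = 8.620 d
Total t = Σ t_i = 85.82 days.

85.8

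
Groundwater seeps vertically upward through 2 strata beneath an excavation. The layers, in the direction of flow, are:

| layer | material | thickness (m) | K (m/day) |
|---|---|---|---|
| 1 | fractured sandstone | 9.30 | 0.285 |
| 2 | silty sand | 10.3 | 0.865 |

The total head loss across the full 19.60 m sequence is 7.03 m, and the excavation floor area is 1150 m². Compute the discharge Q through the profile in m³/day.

Flow is perpendicular to layering, so the layers act in series and the equivalent K is the thickness-weighted harmonic mean.
Total thickness L = 9.30 + 10.3 = 19.60 m.
Σ(b_i/K_i) = 9.30/0.285 + 10.3/0.865 = 44.54 d.
K_eq = L / Σ(b_i/K_i) = 19.60 / 44.54 = 0.4401 m/day.
Q = K_eq · A · (Δh/L) = 0.4401 × 1150 × (7.03/19.60) = 181.5 m³/day.

182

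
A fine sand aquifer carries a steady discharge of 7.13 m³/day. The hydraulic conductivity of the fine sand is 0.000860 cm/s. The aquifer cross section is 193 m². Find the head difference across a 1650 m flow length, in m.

82.0

Convert K: 0.000860 cm/s × 864 = 0.7430 m/day.
From Q = K·A·i, i = Q / (K·A) = 7.13 / (0.7430 × 193.0) = 0.04972.
Head loss Δh = i · L = 0.04972 × 1650 = 82.04 m.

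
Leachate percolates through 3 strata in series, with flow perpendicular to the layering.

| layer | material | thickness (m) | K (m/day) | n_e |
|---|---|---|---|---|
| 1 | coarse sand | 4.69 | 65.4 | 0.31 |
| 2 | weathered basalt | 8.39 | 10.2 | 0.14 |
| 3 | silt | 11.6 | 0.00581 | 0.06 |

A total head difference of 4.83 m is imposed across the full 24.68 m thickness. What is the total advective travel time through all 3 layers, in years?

3.76

With flow normal to the layers, continuity requires the same specific discharge q through every layer.
Σ(b_i/K_i) = 4.69/65.4 + 8.39/10.2 + 11.6/0.00581 = 1997 d.
q = Δh / Σ(b_i/K_i) = 4.83 / 1997 = 0.002418 m/day.
In each layer the seepage velocity is v_i = q/n_i, so the layer transit time is t_i = b_i·n_i / q:
  layer 1 (coarse sand): t_1 = 4.69 × 0.31 / 0.002418 = 601.3 d
  layer 2 (weathered basalt): t_2 = 8.39 × 0.14 / 0.002418 = 485.8 d
  layer 3 (silt): t_3 = 11.6 × 0.06 / 0.002418 = 287.8 d
Total t = Σ t_i = 1375 days = 3.764 years.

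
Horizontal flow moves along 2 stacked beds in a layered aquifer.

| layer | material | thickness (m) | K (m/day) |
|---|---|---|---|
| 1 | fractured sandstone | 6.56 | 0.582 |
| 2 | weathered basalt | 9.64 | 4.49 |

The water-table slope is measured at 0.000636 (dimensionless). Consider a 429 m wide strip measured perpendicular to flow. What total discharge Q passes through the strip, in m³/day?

12.9

Flow is parallel to layering, so each bed carries its own Darcy discharge and the transmissivities add.
Σ(K_i·b_i) = 0.582×6.56 + 4.49×9.64 = 47.10 m²/day.
Hydraulic gradient i = 0.000636.
Q = Σ(K_i·b_i) · W · i = 47.10 × 429 × 0.0006360 = 12.85 m³/day.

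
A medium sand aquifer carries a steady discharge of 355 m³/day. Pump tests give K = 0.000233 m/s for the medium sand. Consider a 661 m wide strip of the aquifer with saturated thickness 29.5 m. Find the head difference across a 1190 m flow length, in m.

Convert K: 0.000233 m/s × 86400 = 20.13 m/day.
Cross-sectional area A = 661 × 29.5 = 19500 m².
From Q = K·A·i, i = Q / (K·A) = 355 / (20.13 × 19500) = 0.0009043.
Head loss Δh = i · L = 0.0009043 × 1190 = 1.076 m.

1.08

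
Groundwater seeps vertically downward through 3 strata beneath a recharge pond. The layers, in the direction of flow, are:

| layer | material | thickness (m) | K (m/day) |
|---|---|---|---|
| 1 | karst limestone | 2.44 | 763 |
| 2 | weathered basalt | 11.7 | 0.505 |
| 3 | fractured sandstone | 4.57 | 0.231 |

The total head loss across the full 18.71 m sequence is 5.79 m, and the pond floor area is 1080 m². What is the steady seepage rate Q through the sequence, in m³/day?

Flow is perpendicular to layering, so the layers act in series and the equivalent K is the thickness-weighted harmonic mean.
Total thickness L = 2.44 + 11.7 + 4.57 = 18.71 m.
Σ(b_i/K_i) = 2.44/763 + 11.7/0.505 + 4.57/0.231 = 42.96 d.
K_eq = L / Σ(b_i/K_i) = 18.71 / 42.96 = 0.4356 m/day.
Q = K_eq · A · (Δh/L) = 0.4356 × 1080 × (5.79/18.71) = 145.6 m³/day.

146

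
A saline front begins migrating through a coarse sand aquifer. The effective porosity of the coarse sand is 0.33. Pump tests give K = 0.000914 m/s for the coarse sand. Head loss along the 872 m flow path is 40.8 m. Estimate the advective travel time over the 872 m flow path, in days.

Convert K: 0.000914 m/s × 86400 = 78.97 m/day.
Hydraulic gradient i = Δh / L = 40.8 / 872 = 0.04679.
Darcy flux q = K · i = 78.97 × 0.04679 = 3.695 m/day.
Seepage velocity v = q / n_e = 3.695 / 0.33 = 11.20 m/day.
Travel time t = L / v = 872 / 11.20 = 77.88 days.

77.9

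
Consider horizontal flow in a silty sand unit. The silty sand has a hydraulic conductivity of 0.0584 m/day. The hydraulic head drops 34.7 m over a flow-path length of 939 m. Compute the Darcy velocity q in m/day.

Hydraulic gradient i = Δh / L = 34.7 / 939 = 0.03695.
Specific discharge q = K · i = 0.05840 × 0.03695 = 0.002158 m/day.

0.00216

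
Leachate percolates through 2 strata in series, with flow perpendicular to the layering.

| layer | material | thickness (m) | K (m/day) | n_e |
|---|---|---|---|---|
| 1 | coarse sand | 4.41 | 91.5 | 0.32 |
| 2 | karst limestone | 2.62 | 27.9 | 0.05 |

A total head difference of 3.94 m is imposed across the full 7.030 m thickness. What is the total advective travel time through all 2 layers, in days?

With flow normal to the layers, continuity requires the same specific discharge q through every layer.
Σ(b_i/K_i) = 4.41/91.5 + 2.62/27.9 = 0.1421 d.
q = Δh / Σ(b_i/K_i) = 3.94 / 0.1421 = 27.73 m/day.
In each layer the seepage velocity is v_i = q/n_i, so the layer transit time is t_i = b_i·n_i / q:
  layer 1 (coarse sand): t_1 = 4.41 × 0.32 / 27.73 = 0.05090 d
  layer 2 (karst limestone): t_2 = 2.62 × 0.05 / 27.73 = 0.004725 d
Total t = Σ t_i = 0.05562 days.

0.0556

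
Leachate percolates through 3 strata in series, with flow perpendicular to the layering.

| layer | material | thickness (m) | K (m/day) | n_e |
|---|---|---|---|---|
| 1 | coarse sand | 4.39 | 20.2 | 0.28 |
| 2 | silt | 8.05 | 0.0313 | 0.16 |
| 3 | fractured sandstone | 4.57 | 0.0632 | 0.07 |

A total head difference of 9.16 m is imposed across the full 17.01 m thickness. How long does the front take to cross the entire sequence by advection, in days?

With flow normal to the layers, continuity requires the same specific discharge q through every layer.
Σ(b_i/K_i) = 4.39/20.2 + 8.05/0.0313 + 4.57/0.0632 = 329.7 d.
q = Δh / Σ(b_i/K_i) = 9.16 / 329.7 = 0.02778 m/day.
In each layer the seepage velocity is v_i = q/n_i, so the layer transit time is t_i = b_i·n_i / q:
  layer 1 (coarse sand): t_1 = 4.39 × 0.28 / 0.02778 = 44.25 d
  layer 2 (silt): t_2 = 8.05 × 0.16 / 0.02778 = 46.36 d
  layer 3 (fractured sandstone): t_3 = 4.57 × 0.07 / 0.02778 = 11.51 d
Total t = Σ t_i = 102.1 days.

102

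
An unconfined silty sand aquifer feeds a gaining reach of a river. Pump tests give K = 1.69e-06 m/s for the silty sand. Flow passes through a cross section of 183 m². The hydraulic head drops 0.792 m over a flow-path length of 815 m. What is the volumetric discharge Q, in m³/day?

Convert K: 1.69e-06 m/s × 86400 = 0.1460 m/day.
Hydraulic gradient i = Δh / L = 0.792 / 815 = 0.0009718.
Darcy's law: Q = K · A · i = 0.1460 × 183.0 × 0.0009718 = 0.02597 m³/day.

0.0260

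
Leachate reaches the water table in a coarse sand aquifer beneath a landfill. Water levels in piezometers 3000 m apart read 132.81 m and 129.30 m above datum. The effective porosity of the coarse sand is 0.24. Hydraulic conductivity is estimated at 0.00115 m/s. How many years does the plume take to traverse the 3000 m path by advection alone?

Convert K: 0.00115 m/s × 86400 = 99.36 m/day.
Hydraulic gradient i = (132.81 − 129.30) / 3000 = 3.51 / 3000 = 0.001170.
Darcy flux q = K · i = 99.36 × 0.001170 = 0.1163 m/day.
Seepage velocity v = q / n_e = 0.1163 / 0.24 = 0.4844 m/day.
Travel time t = L / v = 3000 / 0.4844 = 6193 days = 16.96 years.

17.0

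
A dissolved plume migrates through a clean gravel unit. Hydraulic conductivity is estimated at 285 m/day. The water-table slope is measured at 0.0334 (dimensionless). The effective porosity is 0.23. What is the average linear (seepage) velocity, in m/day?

41.4

Hydraulic gradient i = 0.0334.
Darcy flux q = K · i = 285.0 × 0.03340 = 9.519 m/day.
Seepage velocity v = q / n_e = 9.519 / 0.23 = 41.39 m/day.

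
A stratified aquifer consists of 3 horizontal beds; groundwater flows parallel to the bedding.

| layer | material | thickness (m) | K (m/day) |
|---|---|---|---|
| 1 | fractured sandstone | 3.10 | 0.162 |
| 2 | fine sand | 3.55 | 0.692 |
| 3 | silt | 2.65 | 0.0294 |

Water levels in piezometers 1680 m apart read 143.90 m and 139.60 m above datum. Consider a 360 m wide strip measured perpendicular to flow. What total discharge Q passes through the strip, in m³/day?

2.80

Flow is parallel to layering, so each bed carries its own Darcy discharge and the transmissivities add.
Σ(K_i·b_i) = 0.162×3.10 + 0.692×3.55 + 0.0294×2.65 = 3.037 m²/day.
Hydraulic gradient i = (143.90 − 139.60) / 1680 = 4.3 / 1680 = 0.002560.
Q = Σ(K_i·b_i) · W · i = 3.037 × 360 × 0.002560 = 2.798 m³/day.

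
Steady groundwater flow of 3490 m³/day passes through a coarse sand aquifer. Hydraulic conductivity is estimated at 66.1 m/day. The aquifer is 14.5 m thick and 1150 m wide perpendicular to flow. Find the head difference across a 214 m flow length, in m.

Cross-sectional area A = 1150 × 14.5 = 16675 m².
From Q = K·A·i, i = Q / (K·A) = 3490 / (66.10 × 16675) = 0.003166.
Head loss Δh = i · L = 0.003166 × 214 = 0.6776 m.

0.678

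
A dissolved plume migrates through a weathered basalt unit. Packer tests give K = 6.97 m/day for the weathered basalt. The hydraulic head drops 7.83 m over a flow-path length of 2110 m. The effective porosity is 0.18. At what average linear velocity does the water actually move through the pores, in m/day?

0.144

Hydraulic gradient i = Δh / L = 7.83 / 2110 = 0.003711.
Darcy flux q = K · i = 6.970 × 0.003711 = 0.02586 m/day.
Seepage velocity v = q / n_e = 0.02586 / 0.18 = 0.1437 m/day.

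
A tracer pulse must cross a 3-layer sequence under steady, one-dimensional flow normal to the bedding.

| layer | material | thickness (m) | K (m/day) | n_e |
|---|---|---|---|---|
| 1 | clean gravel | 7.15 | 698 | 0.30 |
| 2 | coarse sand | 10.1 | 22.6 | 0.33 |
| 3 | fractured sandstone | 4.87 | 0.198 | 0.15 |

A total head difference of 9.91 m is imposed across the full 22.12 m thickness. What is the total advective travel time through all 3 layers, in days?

15.7

With flow normal to the layers, continuity requires the same specific discharge q through every layer.
Σ(b_i/K_i) = 7.15/698 + 10.1/22.6 + 4.87/0.198 = 25.05 d.
q = Δh / Σ(b_i/K_i) = 9.91 / 25.05 = 0.3956 m/day.
In each layer the seepage velocity is v_i = q/n_i, so the layer transit time is t_i = b_i·n_i / q:
  layer 1 (clean gravel): t_1 = 7.15 × 0.30 / 0.3956 = 5.423 d
  layer 2 (coarse sand): t_2 = 10.1 × 0.33 / 0.3956 = 8.426 d
  layer 3 (fractured sandstone): t_3 = 4.87 × 0.15 / 0.3956 = 1.847 d
Total t = Σ t_i = 15.70 days.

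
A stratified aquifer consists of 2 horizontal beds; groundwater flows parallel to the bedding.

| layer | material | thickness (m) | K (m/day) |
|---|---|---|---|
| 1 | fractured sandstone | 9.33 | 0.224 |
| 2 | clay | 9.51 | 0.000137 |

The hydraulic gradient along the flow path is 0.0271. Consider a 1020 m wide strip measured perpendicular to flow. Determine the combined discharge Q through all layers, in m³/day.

57.8

Flow is parallel to layering, so each bed carries its own Darcy discharge and the transmissivities add.
Σ(K_i·b_i) = 0.224×9.33 + 0.000137×9.51 = 2.091 m²/day.
Hydraulic gradient i = 0.0271.
Q = Σ(K_i·b_i) · W · i = 2.091 × 1020 × 0.02710 = 57.81 m³/day.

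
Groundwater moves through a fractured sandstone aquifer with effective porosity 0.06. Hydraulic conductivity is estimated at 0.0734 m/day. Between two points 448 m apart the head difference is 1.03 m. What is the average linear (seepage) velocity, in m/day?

0.00281

Hydraulic gradient i = Δh / L = 1.03 / 448 = 0.002299.
Darcy flux q = K · i = 0.07340 × 0.002299 = 0.0001688 m/day.
Seepage velocity v = q / n_e = 0.0001688 / 0.06 = 0.002813 m/day.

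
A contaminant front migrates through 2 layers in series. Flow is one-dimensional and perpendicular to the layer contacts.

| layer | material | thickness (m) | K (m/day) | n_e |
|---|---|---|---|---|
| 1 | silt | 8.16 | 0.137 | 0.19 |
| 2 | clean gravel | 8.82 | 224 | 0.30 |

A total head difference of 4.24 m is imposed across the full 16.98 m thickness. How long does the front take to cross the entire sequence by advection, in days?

With flow normal to the layers, continuity requires the same specific discharge q through every layer.
Σ(b_i/K_i) = 8.16/0.137 + 8.82/224 = 59.60 d.
q = Δh / Σ(b_i/K_i) = 4.24 / 59.60 = 0.07114 m/day.
In each layer the seepage velocity is v_i = q/n_i, so the layer transit time is t_i = b_i·n_i / q:
  layer 1 (silt): t_1 = 8.16 × 0.19 / 0.07114 = 21.79 d
  layer 2 (clean gravel): t_2 = 8.82 × 0.30 / 0.07114 = 37.19 d
Total t = Σ t_i = 58.99 days.

59.0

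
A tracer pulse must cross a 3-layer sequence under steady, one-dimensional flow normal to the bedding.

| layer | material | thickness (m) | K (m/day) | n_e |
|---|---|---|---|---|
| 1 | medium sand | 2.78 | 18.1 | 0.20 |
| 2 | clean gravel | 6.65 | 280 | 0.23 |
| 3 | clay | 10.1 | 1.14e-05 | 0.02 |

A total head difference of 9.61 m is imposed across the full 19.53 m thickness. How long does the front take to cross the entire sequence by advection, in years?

577

With flow normal to the layers, continuity requires the same specific discharge q through every layer.
Σ(b_i/K_i) = 2.78/18.1 + 6.65/280 + 10.1/1.14e-05 = 8.860e+05 d.
q = Δh / Σ(b_i/K_i) = 9.61 / 8.860e+05 = 1.085e-05 m/day.
In each layer the seepage velocity is v_i = q/n_i, so the layer transit time is t_i = b_i·n_i / q:
  layer 1 (medium sand): t_1 = 2.78 × 0.20 / 1.085e-05 = 51259 d
  layer 2 (clean gravel): t_2 = 6.65 × 0.23 / 1.085e-05 = 1.410e+05 d
  layer 3 (clay): t_3 = 10.1 × 0.02 / 1.085e-05 = 18623 d
Total t = Σ t_i = 2.109e+05 days = 577.4 years.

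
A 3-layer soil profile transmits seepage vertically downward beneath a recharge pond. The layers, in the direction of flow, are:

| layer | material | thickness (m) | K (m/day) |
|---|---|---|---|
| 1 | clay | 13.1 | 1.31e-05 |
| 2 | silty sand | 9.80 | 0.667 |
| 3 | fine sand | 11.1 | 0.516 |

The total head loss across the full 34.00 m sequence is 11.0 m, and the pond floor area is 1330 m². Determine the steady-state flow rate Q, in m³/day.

0.0146

Flow is perpendicular to layering, so the layers act in series and the equivalent K is the thickness-weighted harmonic mean.
Total thickness L = 13.1 + 9.80 + 11.1 = 34.00 m.
Σ(b_i/K_i) = 13.1/1.31e-05 + 9.80/0.667 + 11.1/0.516 = 1.000e+06 d.
K_eq = L / Σ(b_i/K_i) = 34.00 / 1.000e+06 = 3.400e-05 m/day.
Q = K_eq · A · (Δh/L) = 3.400e-05 × 1330 × (11.0/34.00) = 0.01463 m³/day.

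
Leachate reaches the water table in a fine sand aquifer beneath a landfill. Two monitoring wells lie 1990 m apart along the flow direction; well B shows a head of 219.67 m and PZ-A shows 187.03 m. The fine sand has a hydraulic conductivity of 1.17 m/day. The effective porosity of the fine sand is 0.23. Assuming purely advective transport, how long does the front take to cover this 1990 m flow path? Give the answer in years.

Hydraulic gradient i = (219.67 − 187.03) / 1990 = 32.64 / 1990 = 0.01640.
Darcy flux q = K · i = 1.170 × 0.01640 = 0.01919 m/day.
Seepage velocity v = q / n_e = 0.01919 / 0.23 = 0.08344 m/day.
Travel time t = L / v = 1990 / 0.08344 = 23851 days = 65.30 years.

65.3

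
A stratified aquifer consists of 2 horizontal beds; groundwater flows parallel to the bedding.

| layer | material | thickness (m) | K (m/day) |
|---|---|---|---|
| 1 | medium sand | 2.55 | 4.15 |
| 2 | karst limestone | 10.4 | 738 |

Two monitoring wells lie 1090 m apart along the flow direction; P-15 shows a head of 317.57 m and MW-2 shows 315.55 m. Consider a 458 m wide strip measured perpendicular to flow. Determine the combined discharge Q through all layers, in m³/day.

Flow is parallel to layering, so each bed carries its own Darcy discharge and the transmissivities add.
Σ(K_i·b_i) = 4.15×2.55 + 738×10.4 = 7686 m²/day.
Hydraulic gradient i = (317.57 − 315.55) / 1090 = 2.02 / 1090 = 0.001853.
Q = Σ(K_i·b_i) · W · i = 7686 × 458 × 0.001853 = 6523 m³/day.

6520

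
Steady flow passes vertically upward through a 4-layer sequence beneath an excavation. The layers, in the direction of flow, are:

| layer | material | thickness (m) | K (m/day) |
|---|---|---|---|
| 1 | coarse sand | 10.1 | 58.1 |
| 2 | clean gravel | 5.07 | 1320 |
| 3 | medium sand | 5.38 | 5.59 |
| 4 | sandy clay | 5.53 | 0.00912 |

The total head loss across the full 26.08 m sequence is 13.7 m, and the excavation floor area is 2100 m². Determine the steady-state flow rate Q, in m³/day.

Flow is perpendicular to layering, so the layers act in series and the equivalent K is the thickness-weighted harmonic mean.
Total thickness L = 10.1 + 5.07 + 5.38 + 5.53 = 26.08 m.
Σ(b_i/K_i) = 10.1/58.1 + 5.07/1320 + 5.38/5.59 + 5.53/0.00912 = 607.5 d.
K_eq = L / Σ(b_i/K_i) = 26.08 / 607.5 = 0.04293 m/day.
Q = K_eq · A · (Δh/L) = 0.04293 × 2100 × (13.7/26.08) = 47.36 m³/day.

47.4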